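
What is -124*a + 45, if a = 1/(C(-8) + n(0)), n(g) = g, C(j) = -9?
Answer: 529/9 ≈ 58.778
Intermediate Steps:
a = -⅑ (a = 1/(-9 + 0) = 1/(-9) = -⅑ ≈ -0.11111)
-124*a + 45 = -124*(-⅑) + 45 = 124/9 + 45 = 529/9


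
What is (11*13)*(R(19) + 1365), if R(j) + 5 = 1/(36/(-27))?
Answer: 777491/4 ≈ 1.9437e+5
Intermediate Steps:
R(j) = -23/4 (R(j) = -5 + 1/(36/(-27)) = -5 + 1/(36*(-1/27)) = -5 + 1/(-4/3) = -5 - ¾ = -23/4)
(11*13)*(R(19) + 1365) = (11*13)*(-23/4 + 1365) = 143*(5437/4) = 777491/4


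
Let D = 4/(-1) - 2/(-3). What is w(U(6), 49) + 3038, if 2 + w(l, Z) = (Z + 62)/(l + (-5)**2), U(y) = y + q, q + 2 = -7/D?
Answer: 945306/311 ≈ 3039.6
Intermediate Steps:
D = -10/3 (D = 4*(-1) - 2*(-1/3) = -4 + 2/3 = -10/3 ≈ -3.3333)
q = 1/10 (q = -2 - 7/(-10/3) = -2 - 7*(-3/10) = -2 + 21/10 = 1/10 ≈ 0.10000)
U(y) = 1/10 + y (U(y) = y + 1/10 = 1/10 + y)
w(l, Z) = -2 + (62 + Z)/(25 + l) (w(l, Z) = -2 + (Z + 62)/(l + (-5)**2) = -2 + (62 + Z)/(l + 25) = -2 + (62 + Z)/(25 + l))
w(U(6), 49) + 3038 = (12 + 49 - 2*(1/10 + 6))/(25 + (1/10 + 6)) + 3038 = (12 + 49 - 2*61/10)/(25 + 61/10) + 3038 = (12 + 49 - 61/5)/(311/10) + 3038 = (10/311)*(244/5) + 3038 = 488/311 + 3038 = 945306/311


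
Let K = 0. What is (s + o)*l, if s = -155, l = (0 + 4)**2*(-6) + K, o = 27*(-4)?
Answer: 25248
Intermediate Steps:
o = -108
l = -96 (l = (0 + 4)**2*(-6) + 0 = 4**2*(-6) + 0 = 16*(-6) + 0 = -96 + 0 = -96)
(s + o)*l = (-155 - 108)*(-96) = -263*(-96) = 25248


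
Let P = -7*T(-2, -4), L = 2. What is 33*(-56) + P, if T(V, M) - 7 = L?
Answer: -1911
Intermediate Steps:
T(V, M) = 9 (T(V, M) = 7 + 2 = 9)
P = -63 (P = -7*9 = -63)
33*(-56) + P = 33*(-56) - 63 = -1848 - 63 = -1911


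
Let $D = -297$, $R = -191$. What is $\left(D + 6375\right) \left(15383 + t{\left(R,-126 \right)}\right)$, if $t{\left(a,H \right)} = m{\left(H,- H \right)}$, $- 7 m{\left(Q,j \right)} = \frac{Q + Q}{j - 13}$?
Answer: $\frac{10565478570}{113} \approx 9.35 \cdot 10^{7}$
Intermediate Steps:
$m{\left(Q,j \right)} = - \frac{2 Q}{7 \left(-13 + j\right)}$ ($m{\left(Q,j \right)} = - \frac{\left(Q + Q\right) \frac{1}{j - 13}}{7} = - \frac{2 Q \frac{1}{-13 + j}}{7} = - \frac{2 Q}{7 \left(-13 + j\right)}$)
$t{\left(a,H \right)} = - \frac{2 H}{-91 - 7 H}$ ($t{\left(a,H \right)} = - \frac{2 H}{-91 + 7 \left(- H\right)} = - \frac{2 H}{-91 - 7 H}$)
$\left(D + 6375\right) \left(15383 + t{\left(R,-126 \right)}\right) = \left(-297 + 6375\right) \left(15383 + \frac{2}{7} \left(-126\right) \frac{1}{13 - 126}\right) = 6078 \left(15383 + \frac{2}{7} \left(-126\right) \frac{1}{-113}\right) = 6078 \left(15383 + \frac{2}{7} \left(-126\right) \left(- \frac{1}{113}\right)\right) = 6078 \left(15383 + \frac{36}{113}\right) = 6078 \cdot \frac{1738315}{113} = \frac{10565478570}{113}$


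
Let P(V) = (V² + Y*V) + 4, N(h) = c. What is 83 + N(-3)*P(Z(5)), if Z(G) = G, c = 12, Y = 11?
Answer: 1091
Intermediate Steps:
N(h) = 12
P(V) = 4 + V² + 11*V (P(V) = (V² + 11*V) + 4 = 4 + V² + 11*V)
83 + N(-3)*P(Z(5)) = 83 + 12*(4 + 5² + 11*5) = 83 + 12*(4 + 25 + 55) = 83 + 12*84 = 83 + 1008 = 1091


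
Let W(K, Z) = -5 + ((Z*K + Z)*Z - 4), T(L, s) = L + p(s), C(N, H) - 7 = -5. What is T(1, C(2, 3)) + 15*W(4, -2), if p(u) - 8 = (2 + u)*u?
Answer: 182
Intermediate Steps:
p(u) = 8 + u*(2 + u) (p(u) = 8 + (2 + u)*u = 8 + u*(2 + u))
C(N, H) = 2 (C(N, H) = 7 - 5 = 2)
T(L, s) = 8 + L + s**2 + 2*s (T(L, s) = L + (8 + s**2 + 2*s) = 8 + L + s**2 + 2*s)
W(K, Z) = -9 + Z*(Z + K*Z) (W(K, Z) = -5 + ((K*Z + Z)*Z - 4) = -5 + ((Z + K*Z)*Z - 4) = -5 + (Z*(Z + K*Z) - 4) = -5 + (-4 + Z*(Z + K*Z)) = -9 + Z*(Z + K*Z))
T(1, C(2, 3)) + 15*W(4, -2) = (8 + 1 + 2**2 + 2*2) + 15*(-9 + (-2)**2 + 4*(-2)**2) = (8 + 1 + 4 + 4) + 15*(-9 + 4 + 4*4) = 17 + 15*(-9 + 4 + 16) = 17 + 15*11 = 17 + 165 = 182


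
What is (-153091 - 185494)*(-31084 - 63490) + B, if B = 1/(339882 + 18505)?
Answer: 11476031186544731/358387 ≈ 3.2021e+10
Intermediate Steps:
B = 1/358387 ≈ 2.7903e-6
(-153091 - 185494)*(-31084 - 63490) + B = (-153091 - 185494)*(-31084 - 63490) + 1/358387 = -338585*(-94574) + 1/358387 = 32021337790 + 1/358387 = 11476031186544731/358387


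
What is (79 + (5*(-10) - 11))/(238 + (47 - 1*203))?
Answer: 9/41 ≈ 0.21951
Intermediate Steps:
(79 + (5*(-10) - 11))/(238 + (47 - 1*203)) = (79 + (-50 - 11))/(238 + (47 - 203)) = (79 - 61)/(238 - 156) = 18/82 = 18*(1/82) = 9/41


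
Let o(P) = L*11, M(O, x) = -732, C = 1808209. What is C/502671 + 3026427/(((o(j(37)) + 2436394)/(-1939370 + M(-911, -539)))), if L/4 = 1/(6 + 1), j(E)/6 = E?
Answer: -29430583764065760/12212185721 ≈ -2.4099e+6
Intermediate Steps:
j(E) = 6*E
L = 4/7 (L = 4/(6 + 1) = 4/7 ≈ 0.57143)
o(P) = 44/7 (o(P) = (4/7)*11 = 44/7)
C/502671 + 3026427/(((o(j(37)) + 2436394)/(-1939370 + M(-911, -539)))) = 1808209/502671 + 3026427/(((44/7 + 2436394)/(-1939370 - 732))) = 1808209*(1/502671) + 3026427/(((17054802/7)/(-1940102))) = 139093/38667 + 3026427/(((17054802/7)*(-1/1940102))) = 139093/38667 + 3026427/(-8527401/6790357) = 139093/38667 + 3026427*(-6790357/8527401) = 139093/38667 - 6850173254813/2842467 = -29430583764065760/12212185721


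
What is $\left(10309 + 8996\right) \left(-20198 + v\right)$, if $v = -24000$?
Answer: $-853242390$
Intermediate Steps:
$\left(10309 + 8996\right) \left(-20198 + v\right) = \left(10309 + 8996\right) \left(-20198 - 24000\right) = 19305 \left(-44198\right) = -853242390$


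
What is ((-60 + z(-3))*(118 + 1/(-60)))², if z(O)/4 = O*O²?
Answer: 9821999236/25 ≈ 3.9288e+8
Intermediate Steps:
z(O) = 4*O³ (z(O) = 4*(O*O²) = 4*O³)
((-60 + z(-3))*(118 + 1/(-60)))² = ((-60 + 4*(-3)³)*(118 + 1/(-60)))² = ((-60 + 4*(-27))*(118 - 1/60))² = ((-60 - 108)*(7079/60))² = (-168*7079/60)² = (-99106/5)² = 9821999236/25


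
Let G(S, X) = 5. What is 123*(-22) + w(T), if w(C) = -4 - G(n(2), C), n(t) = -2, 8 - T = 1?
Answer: -2715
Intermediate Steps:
T = 7 (T = 8 - 1*1 = 8 - 1 = 7)
w(C) = -9 (w(C) = -4 - 1*5 = -4 - 5 = -9)
123*(-22) + w(T) = 123*(-22) - 9 = -2706 - 9 = -2715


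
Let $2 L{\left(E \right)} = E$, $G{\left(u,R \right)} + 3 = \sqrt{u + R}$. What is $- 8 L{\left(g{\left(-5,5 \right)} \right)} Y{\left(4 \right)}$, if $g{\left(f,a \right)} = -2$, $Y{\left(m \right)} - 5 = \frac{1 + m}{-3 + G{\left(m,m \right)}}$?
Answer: $\frac{220}{7} - \frac{20 \sqrt{2}}{7} \approx 27.388$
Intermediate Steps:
$G{\left(u,R \right)} = -3 + \sqrt{R + u}$ ($G{\left(u,R \right)} = -3 + \sqrt{u + R} = -3 + \sqrt{R + u}$)
$Y{\left(m \right)} = 5 + \frac{1 + m}{-6 + \sqrt{2} \sqrt{m}}$ ($Y{\left(m \right)} = 5 + \frac{1 + m}{-3 + \left(-3 + \sqrt{m + m}\right)} = 5 + \frac{1 + m}{-3 + \left(-3 + \sqrt{2 m}\right)} = 5 + \frac{1 + m}{-3 + \left(-3 + \sqrt{2} \sqrt{m}\right)} = 5 + \frac{1 + m}{-6 + \sqrt{2} \sqrt{m}}$)
$L{\left(E \right)} = \frac{E}{2}$
$- 8 L{\left(g{\left(-5,5 \right)} \right)} Y{\left(4 \right)} = - 8 \cdot \frac{1}{2} \left(-2\right) \frac{-29 + 4 + 5 \sqrt{2} \sqrt{4}}{-6 + \sqrt{2} \sqrt{4}} = \left(-8\right) \left(-1\right) \frac{-29 + 4 + 5 \sqrt{2} \cdot 2}{-6 + \sqrt{2} \cdot 2} = 8 \frac{-29 + 4 + 10 \sqrt{2}}{-6 + 2 \sqrt{2}} = 8 \frac{-25 + 10 \sqrt{2}}{-6 + 2 \sqrt{2}} = \frac{8 \left(-25 + 10 \sqrt{2}\right)}{-6 + 2 \sqrt{2}}$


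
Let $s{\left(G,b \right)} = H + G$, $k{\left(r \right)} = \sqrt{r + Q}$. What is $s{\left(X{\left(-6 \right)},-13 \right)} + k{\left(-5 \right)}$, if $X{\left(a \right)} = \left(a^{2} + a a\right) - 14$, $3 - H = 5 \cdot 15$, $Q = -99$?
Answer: $-14 + 2 i \sqrt{26} \approx -14.0 + 10.198 i$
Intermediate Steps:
$H = -72$ ($H = 3 - 5 \cdot 15 = 3 - 75 = -72$)
$X{\left(a \right)} = -14 + 2 a^{2}$ ($X{\left(a \right)} = \left(a^{2} + a^{2}\right) - 14 = 2 a^{2} - 14 = -14 + 2 a^{2}$)
$k{\left(r \right)} = \sqrt{-99 + r}$ ($k{\left(r \right)} = \sqrt{r - 99} = \sqrt{-99 + r}$)
$s{\left(G,b \right)} = -72 + G$
$s{\left(X{\left(-6 \right)},-13 \right)} + k{\left(-5 \right)} = \left(-72 - \left(14 - 2 \left(-6\right)^{2}\right)\right) + \sqrt{-99 - 5} = \left(-72 + \left(-14 + 2 \cdot 36\right)\right) + \sqrt{-104} = \left(-72 + \left(-14 + 72\right)\right) + 2 i \sqrt{26} = \left(-72 + 58\right) + 2 i \sqrt{26} = -14 + 2 i \sqrt{26}$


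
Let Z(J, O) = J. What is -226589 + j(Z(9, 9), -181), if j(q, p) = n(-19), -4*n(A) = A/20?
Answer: -18127101/80 ≈ -2.2659e+5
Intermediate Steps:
n(A) = -A/80 (n(A) = -A/(4*20) = -A/80)
j(q, p) = 19/80 (j(q, p) = -1/80*(-19) = 19/80)
-226589 + j(Z(9, 9), -181) = -226589 + 19/80 = -18127101/80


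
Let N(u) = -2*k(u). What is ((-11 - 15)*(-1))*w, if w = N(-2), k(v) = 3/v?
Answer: 78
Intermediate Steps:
N(u) = -6/u
w = 3 (w = -6/(-2) = -6*(-½) = 3)
((-11 - 15)*(-1))*w = ((-11 - 15)*(-1))*3 = -26*(-1)*3 = 26*3 = 78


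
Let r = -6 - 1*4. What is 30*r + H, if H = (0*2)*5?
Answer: -300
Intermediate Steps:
H = 0 (H = 0*5 = 0)
r = -10 (r = -6 - 4 = -10)
30*r + H = 30*(-10) + 0 = -300 + 0 = -300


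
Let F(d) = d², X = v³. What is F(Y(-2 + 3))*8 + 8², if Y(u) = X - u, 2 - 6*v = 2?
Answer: 72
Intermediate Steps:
v = 0 (v = ⅓ - ⅙*2 = ⅓ - ⅓ = 0)
X = 0 (X = 0³ = 0)
Y(u) = -u (Y(u) = 0 - u = -u)
F(Y(-2 + 3))*8 + 8² = (-(-2 + 3))²*8 + 8² = (-1*1)²*8 + 64 = (-1)²*8 + 64 = 1*8 + 64 = 8 + 64 = 72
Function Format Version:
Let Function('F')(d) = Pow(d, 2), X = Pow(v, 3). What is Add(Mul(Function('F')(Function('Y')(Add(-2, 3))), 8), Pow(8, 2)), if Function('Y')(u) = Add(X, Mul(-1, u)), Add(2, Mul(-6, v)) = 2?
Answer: 72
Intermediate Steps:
v = 0 (v = Add(Rational(1, 3), Mul(Rational(-1, 6), 2)) = Add(Rational(1, 3), Rational(-1, 3)) = 0)
X = 0 (X = Pow(0, 3) = 0)
Function('Y')(u) = Mul(-1, u) (Function('Y')(u) = Add(0, Mul(-1, u)) = Mul(-1, u))
Add(Mul(Function('F')(Function('Y')(Add(-2, 3))), 8), Pow(8, 2)) = Add(Mul(Pow(Mul(-1, Add(-2, 3)), 2), 8), Pow(8, 2)) = Add(Mul(Pow(Mul(-1, 1), 2), 8), 64) = Add(Mul(Pow(-1, 2), 8), 64) = Add(Mul(1, 8), 64) = Add(8, 64) = 72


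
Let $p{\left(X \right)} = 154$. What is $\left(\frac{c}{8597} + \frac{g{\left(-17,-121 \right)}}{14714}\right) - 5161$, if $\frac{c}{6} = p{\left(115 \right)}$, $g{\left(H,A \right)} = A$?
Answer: $- \frac{652834632039}{126496258} \approx -5160.9$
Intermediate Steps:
$c = 924$ ($c = 6 \cdot 154 = 924$)
$\left(\frac{c}{8597} + \frac{g{\left(-17,-121 \right)}}{14714}\right) - 5161 = \left(\frac{924}{8597} - \frac{121}{14714}\right) - 5161 = \frac{12555499}{126496258} - 5161 = - \frac{652834632039}{126496258}$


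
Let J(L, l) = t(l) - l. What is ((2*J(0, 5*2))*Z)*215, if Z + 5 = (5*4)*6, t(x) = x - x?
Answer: -494500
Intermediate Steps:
t(x) = 0
J(L, l) = -l (J(L, l) = 0 - l = -l)
Z = 115 (Z = -5 + (5*4)*6 = -5 + 20*6 = -5 + 120 = 115)
((2*J(0, 5*2))*Z)*215 = ((2*(-5*2))*115)*215 = ((2*(-1*10))*115)*215 = ((2*(-10))*115)*215 = -20*115*215 = -2300*215 = -494500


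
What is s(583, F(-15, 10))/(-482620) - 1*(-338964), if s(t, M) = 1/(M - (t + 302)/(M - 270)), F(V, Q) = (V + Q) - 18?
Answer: 957660576451013/2825257480 ≈ 3.3896e+5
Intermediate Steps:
F(V, Q) = -18 + Q + V (F(V, Q) = (Q + V) - 18 = -18 + Q + V)
s(t, M) = 1/(M - (302 + t)/(-270 + M))
s(583, F(-15, 10))/(-482620) - 1*(-338964) = ((270 - (-18 + 10 - 15))/(302 + 583 - (-18 + 10 - 15)² + 270*(-18 + 10 - 15)))/(-482620) - 1*(-338964) = ((270 - 1*(-23))/(302 + 583 - 1*(-23)² + 270*(-23)))*(-1/482620) + 338964 = ((270 + 23)/(302 + 583 - 1*529 - 6210))*(-1/482620) + 338964 = (293/(302 + 583 - 529 - 6210))*(-1/482620) + 338964 = (293/(-5854))*(-1/482620) + 338964 = -1/5854*293*(-1/482620) + 338964 = -293/5854*(-1/482620) + 338964 = 293/2825257480 + 338964 = 957660576451013/2825257480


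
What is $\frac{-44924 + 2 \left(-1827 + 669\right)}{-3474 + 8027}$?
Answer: $- \frac{47240}{4553} \approx -10.376$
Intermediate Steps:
$\frac{-44924 + 2 \left(-1827 + 669\right)}{-3474 + 8027} = \frac{-44924 + 2 \left(-1158\right)}{4553} = \left(-44924 - 2316\right) \frac{1}{4553} = \left(-47240\right) \frac{1}{4553} = - \frac{47240}{4553}$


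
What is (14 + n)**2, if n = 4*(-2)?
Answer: 36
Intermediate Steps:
n = -8
(14 + n)**2 = (14 - 8)**2 = 6**2 = 36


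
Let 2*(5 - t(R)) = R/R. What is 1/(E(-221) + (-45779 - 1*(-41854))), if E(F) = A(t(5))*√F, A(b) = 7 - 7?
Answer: -1/3925 ≈ -0.00025478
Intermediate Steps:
t(R) = 9/2 (t(R) = 5 - R/(2*R) = 5 - ½*1 = 5 - ½ = 9/2)
A(b) = 0
E(F) = 0 (E(F) = 0*√F = 0)
1/(E(-221) + (-45779 - 1*(-41854))) = 1/(0 + (-45779 - 1*(-41854))) = 1/(0 + (-45779 + 41854)) = 1/(0 - 3925) = 1/(-3925) = -1/3925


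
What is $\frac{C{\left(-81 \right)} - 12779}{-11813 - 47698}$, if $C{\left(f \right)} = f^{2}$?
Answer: $\frac{6218}{59511} \approx 0.10448$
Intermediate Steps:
$\frac{C{\left(-81 \right)} - 12779}{-11813 - 47698} = \frac{\left(-81\right)^{2} - 12779}{-11813 - 47698} = \frac{6561 - 12779}{-59511} = \left(-6218\right) \left(- \frac{1}{59511}\right) = \frac{6218}{59511}$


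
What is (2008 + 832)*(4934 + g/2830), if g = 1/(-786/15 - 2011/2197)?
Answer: 2322502323627380/165744327 ≈ 1.4013e+7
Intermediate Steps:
g = -10985/585669 (g = 1/(-786*1/15 - 2011*1/2197) = 1/(-262/5 - 2011/2197) = 1/(-585669/10985) = -10985/585669 ≈ -0.018756)
(2008 + 832)*(4934 + g/2830) = (2008 + 832)*(4934 - 10985/585669/2830) = 2840*(4934 - 10985/585669*1/2830) = 2840*(4934 - 2197/331488654) = 2840*(1635565016639/331488654) = 2322502323627380/165744327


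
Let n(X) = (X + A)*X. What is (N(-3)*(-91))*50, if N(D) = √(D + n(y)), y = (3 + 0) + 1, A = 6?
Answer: -4550*√37 ≈ -27677.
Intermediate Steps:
y = 4 (y = 3 + 1 = 4)
n(X) = X*(6 + X) (n(X) = (X + 6)*X = (6 + X)*X = X*(6 + X))
N(D) = √(40 + D) (N(D) = √(D + 4*(6 + 4)) = √(D + 4*10) = √(D + 40) = √(40 + D))
(N(-3)*(-91))*50 = (√(40 - 3)*(-91))*50 = (√37*(-91))*50 = -91*√37*50 = -4550*√37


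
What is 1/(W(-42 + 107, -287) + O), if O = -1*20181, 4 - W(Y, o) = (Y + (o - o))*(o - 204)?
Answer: 1/11738 ≈ 8.5193e-5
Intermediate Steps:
W(Y, o) = 4 - Y*(-204 + o) (W(Y, o) = 4 - (Y + (o - o))*(o - 204) = 4 - (Y + 0)*(-204 + o) = 4 - Y*(-204 + o))
O = -20181
1/(W(-42 + 107, -287) + O) = 1/((4 + 204*(-42 + 107) - 1*(-42 + 107)*(-287)) - 20181) = 1/((4 + 204*65 - 1*65*(-287)) - 20181) = 1/((4 + 13260 + 18655) - 20181) = 1/(31919 - 20181) = 1/11738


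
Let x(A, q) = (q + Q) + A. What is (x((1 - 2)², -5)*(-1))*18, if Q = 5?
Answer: -18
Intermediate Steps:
x(A, q) = 5 + A + q (x(A, q) = (q + 5) + A = (5 + q) + A = 5 + A + q)
(x((1 - 2)², -5)*(-1))*18 = ((5 + (1 - 2)² - 5)*(-1))*18 = ((5 + (-1)² - 5)*(-1))*18 = ((5 + 1 - 5)*(-1))*18 = (1*(-1))*18 = -1*18 = -18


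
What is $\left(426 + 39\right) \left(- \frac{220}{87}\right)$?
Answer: $- \frac{34100}{29} \approx -1175.9$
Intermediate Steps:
$\left(426 + 39\right) \left(- \frac{220}{87}\right) = 465 \left(\left(-220\right) \frac{1}{87}\right) = 465 \left(- \frac{220}{87}\right) = - \frac{34100}{29}$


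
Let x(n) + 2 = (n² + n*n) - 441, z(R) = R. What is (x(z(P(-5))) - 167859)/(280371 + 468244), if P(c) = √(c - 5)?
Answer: -24046/106945 ≈ -0.22484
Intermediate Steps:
P(c) = √(-5 + c)
x(n) = -443 + 2*n² (x(n) = -2 + ((n² + n*n) - 441) = -2 + ((n² + n²) - 441) = -2 + (2*n² - 441) = -2 + (-441 + 2*n²) = -443 + 2*n²)
(x(z(P(-5))) - 167859)/(280371 + 468244) = ((-443 + 2*(√(-5 - 5))²) - 167859)/(280371 + 468244) = ((-443 + 2*(√(-10))²) - 167859)/748615 = ((-443 + 2*(I*√10)²) - 167859)*(1/748615) = ((-443 + 2*(-10)) - 167859)*(1/748615) = ((-443 - 20) - 167859)*(1/748615) = (-463 - 167859)*(1/748615) = -168322*1/748615 = -24046/106945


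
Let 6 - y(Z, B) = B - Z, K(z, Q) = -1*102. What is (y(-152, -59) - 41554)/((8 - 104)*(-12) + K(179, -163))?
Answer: -41641/1050 ≈ -39.658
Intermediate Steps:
K(z, Q) = -102
y(Z, B) = 6 + Z - B (y(Z, B) = 6 - (B - Z) = 6 + (Z - B) = 6 + Z - B)
(y(-152, -59) - 41554)/((8 - 104)*(-12) + K(179, -163)) = ((6 - 152 - 1*(-59)) - 41554)/((8 - 104)*(-12) - 102) = ((6 - 152 + 59) - 41554)/(-96*(-12) - 102) = (-87 - 41554)/(1152 - 102) = -41641/1050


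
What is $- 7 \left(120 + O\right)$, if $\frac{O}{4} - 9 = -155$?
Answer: $3248$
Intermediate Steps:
$O = -584$ ($O = 36 + 4 \left(-155\right) = 36 - 620 = -584$)
$- 7 \left(120 + O\right) = - 7 \left(120 - 584\right) = \left(-7\right) \left(-464\right) = 3248$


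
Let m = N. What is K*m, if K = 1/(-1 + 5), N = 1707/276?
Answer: 569/368 ≈ 1.5462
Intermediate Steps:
N = 569/92 (N = 1707*(1/276) = 569/92 ≈ 6.1848)
m = 569/92 ≈ 6.1848
K = ¼ (K = 1/4 = ¼ ≈ 0.25000)
K*m = (¼)*(569/92) = 569/368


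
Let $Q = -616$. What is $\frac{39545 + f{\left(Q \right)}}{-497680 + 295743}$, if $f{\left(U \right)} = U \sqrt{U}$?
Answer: $- \frac{39545}{201937} + \frac{1232 i \sqrt{154}}{201937} \approx -0.19583 + 0.07571 i$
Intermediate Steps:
$f{\left(U \right)} = U^{\frac{3}{2}}$
$\frac{39545 + f{\left(Q \right)}}{-497680 + 295743} = \frac{39545 + \left(-616\right)^{\frac{3}{2}}}{-497680 + 295743} = \frac{39545 - 1232 i \sqrt{154}}{-201937} = \left(39545 - 1232 i \sqrt{154}\right) \left(- \frac{1}{201937}\right) = - \frac{39545}{201937} + \frac{1232 i \sqrt{154}}{201937}$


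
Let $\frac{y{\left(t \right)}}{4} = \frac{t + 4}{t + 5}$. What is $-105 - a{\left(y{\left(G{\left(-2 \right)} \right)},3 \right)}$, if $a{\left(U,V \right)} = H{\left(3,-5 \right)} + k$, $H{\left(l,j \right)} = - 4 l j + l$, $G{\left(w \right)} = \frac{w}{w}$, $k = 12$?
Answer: $-180$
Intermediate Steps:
$G{\left(w \right)} = 1$
$H{\left(l,j \right)} = l - 4 j l$ ($H{\left(l,j \right)} = - 4 j l + l = l - 4 j l$)
$y{\left(t \right)} = \frac{4 \left(4 + t\right)}{5 + t}$ ($y{\left(t \right)} = 4 \frac{t + 4}{t + 5} = 4 \frac{4 + t}{5 + t} = \frac{4 \left(4 + t\right)}{5 + t}$)
$a{\left(U,V \right)} = 75$ ($a{\left(U,V \right)} = 3 \left(1 - -20\right) + 12 = 3 \left(1 + 20\right) + 12 = 3 \cdot 21 + 12 = 63 + 12 = 75$)
$-105 - a{\left(y{\left(G{\left(-2 \right)} \right)},3 \right)} = -105 - 75 = -180$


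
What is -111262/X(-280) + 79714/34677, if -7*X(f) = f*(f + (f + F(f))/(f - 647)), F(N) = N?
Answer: 2201209225349/179626860000 ≈ 12.254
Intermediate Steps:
X(f) = -f*(f + 2*f/(-647 + f))/7 (X(f) = -f*(f + (f + f)/(f - 647))/7 = -f*(f + (2*f)/(-647 + f))/7 = -f*(f + 2*f/(-647 + f))/7)
-111262/X(-280) + 79714/34677 = -111262*(-647 - 280)/(11200*(645 - 1*(-280))) + 79714/34677 = -111262*(-927/(11200*(645 + 280))) + 79714*(1/34677) = -111262/((1/7)*78400*(-1/927)*925) + 79714/34677 = -111262/(-10360000/927) + 79714/34677 = -111262*(-927/10360000) + 79714/34677 = 51569937/5180000 + 79714/34677 = 2201209225349/179626860000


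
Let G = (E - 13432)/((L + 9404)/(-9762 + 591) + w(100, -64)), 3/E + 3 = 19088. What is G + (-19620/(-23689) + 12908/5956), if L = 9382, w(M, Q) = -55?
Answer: 27993686051339554684/117401217255412145 ≈ 238.44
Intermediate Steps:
E = 3/19085 (E = 3/(-3 + 19088) = 3/19085 ≈ 0.00015719)
G = 783661084869/3328366745 (G = (3/19085 - 13432)/((9382 + 9404)/(-9762 + 591) - 55) = -256349717/(19085*(18786/(-9171) - 55)) = -256349717/(19085*(18786*(-1/9171) - 55)) = -256349717/(19085*(-6262/3057 - 55)) = -256349717/(19085*(-174397/3057)) = -256349717/19085*(-3057/174397) = 783661084869/3328366745 ≈ 235.45)
G + (-19620/(-23689) + 12908/5956) = 783661084869/3328366745 + (-19620/(-23689) + 12908/5956) = 783661084869/3328366745 + (-19620*(-1/23689) + 12908*(1/5956)) = 783661084869/3328366745 + (19620/23689 + 3227/1489) = 783661084869/3328366745 + 105658583/35272921 = 27993686051339554684/117401217255412145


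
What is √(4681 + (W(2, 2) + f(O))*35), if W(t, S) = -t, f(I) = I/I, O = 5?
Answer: √4646 ≈ 68.162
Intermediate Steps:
f(I) = 1
√(4681 + (W(2, 2) + f(O))*35) = √(4681 + (-1*2 + 1)*35) = √(4681 + (-2 + 1)*35) = √(4681 - 1*35) = √(4681 - 35) = √4646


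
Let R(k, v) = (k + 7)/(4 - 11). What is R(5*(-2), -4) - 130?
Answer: -907/7 ≈ -129.57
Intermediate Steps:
R(k, v) = -1 - k/7 (R(k, v) = (7 + k)/(-7) = (7 + k)*(-1/7) = -1 - k/7)
R(5*(-2), -4) - 130 = (-1 - 5*(-2)/7) - 130 = (-1 - 1/7*(-10)) - 130 = (-1 + 10/7) - 130 = 3/7 - 130 = -907/7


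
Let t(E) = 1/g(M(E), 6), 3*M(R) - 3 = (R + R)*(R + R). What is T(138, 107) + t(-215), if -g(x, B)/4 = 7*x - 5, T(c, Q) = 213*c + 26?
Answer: 152313930077/5177224 ≈ 29420.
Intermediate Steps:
T(c, Q) = 26 + 213*c
M(R) = 1 + 4*R²/3 (M(R) = 1 + ((R + R)*(R + R))/3 = 1 + ((2*R)*(2*R))/3 = 1 + (4*R²)/3 = 1 + 4*R²/3)
g(x, B) = 20 - 28*x (g(x, B) = -4*(7*x - 5) = -4*(-5 + 7*x) = 20 - 28*x)
t(E) = 1/(-8 - 112*E²/3) (t(E) = 1/(20 - 28*(1 + 4*E²/3)) = 1/(20 + (-28 - 112*E²/3)) = 1/(-8 - 112*E²/3))
T(138, 107) + t(-215) = (26 + 213*138) - 3/(24 + 112*(-215)²) = (26 + 29394) - 3/(24 + 112*46225) = 29420 - 3/(24 + 5177200) = 29420 - 3/5177224 = 152313930077/5177224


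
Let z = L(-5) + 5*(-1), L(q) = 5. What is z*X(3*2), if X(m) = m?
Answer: 0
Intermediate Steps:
z = 0 (z = 5 + 5*(-1) = 5 - 5 = 0)
z*X(3*2) = 0*(3*2) = 0*6 = 0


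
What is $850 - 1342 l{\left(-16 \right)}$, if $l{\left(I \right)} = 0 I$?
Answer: $850$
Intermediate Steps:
$l{\left(I \right)} = 0$
$850 - 1342 l{\left(-16 \right)} = 850 - 0 = 850 + 0 = 850$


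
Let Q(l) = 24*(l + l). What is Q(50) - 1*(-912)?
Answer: 3312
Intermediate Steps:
Q(l) = 48*l (Q(l) = 24*(2*l) = 48*l)
Q(50) - 1*(-912) = 48*50 - 1*(-912) = 2400 + 912 = 3312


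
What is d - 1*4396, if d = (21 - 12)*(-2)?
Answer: -4414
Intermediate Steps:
d = -18 (d = 9*(-2) = -18)
d - 1*4396 = -18 - 1*4396 = -18 - 4396 = -4414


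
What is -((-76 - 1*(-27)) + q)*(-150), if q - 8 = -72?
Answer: -16950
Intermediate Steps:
q = -64 (q = 8 - 72 = -64)
-((-76 - 1*(-27)) + q)*(-150) = -((-76 - 1*(-27)) - 64)*(-150) = -((-76 + 27) - 64)*(-150) = -(-49 - 64)*(-150) = -(-113)*(-150) = -1*16950 = -16950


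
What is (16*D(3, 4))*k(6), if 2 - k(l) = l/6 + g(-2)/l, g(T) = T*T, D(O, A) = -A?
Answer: -64/3 ≈ -21.333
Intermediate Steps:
g(T) = T²
k(l) = 2 - 4/l - l/6 (k(l) = 2 - (l/6 + (-2)²/l) = 2 - (l*(⅙) + 4/l) = 2 - (l/6 + 4/l) = 2 - (4/l + l/6) = 2 + (-4/l - l/6) = 2 - 4/l - l/6)
(16*D(3, 4))*k(6) = (16*(-1*4))*(2 - 4/6 - ⅙*6) = (16*(-4))*(2 - 4*⅙ - 1) = -64*(2 - ⅔ - 1) = -64*⅓ = -64/3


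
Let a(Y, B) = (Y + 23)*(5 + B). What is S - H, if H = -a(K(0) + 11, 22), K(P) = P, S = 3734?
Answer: 4652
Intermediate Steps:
a(Y, B) = (5 + B)*(23 + Y) (a(Y, B) = (23 + Y)*(5 + B) = (5 + B)*(23 + Y))
H = -918 (H = -(115 + 5*(0 + 11) + 23*22 + 22*(0 + 11)) = -(115 + 5*11 + 506 + 22*11) = -(115 + 55 + 506 + 242) = -1*918 = -918)
S - H = 3734 - 1*(-918) = 3734 + 918 = 4652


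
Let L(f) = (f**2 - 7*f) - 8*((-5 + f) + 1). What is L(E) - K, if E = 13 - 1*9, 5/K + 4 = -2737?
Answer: -32887/2741 ≈ -11.998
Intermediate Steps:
K = -5/2741 (K = 5/(-4 - 2737) = 5/(-2741) = 5*(-1/2741) = -5/2741 ≈ -0.0018242)
E = 4 (E = 13 - 9 = 4)
L(f) = 32 + f**2 - 15*f (L(f) = (f**2 - 7*f) - 8*(-4 + f) = (f**2 - 7*f) + (32 - 8*f) = 32 + f**2 - 15*f)
L(E) - K = (32 + 4**2 - 15*4) - 1*(-5/2741) = (32 + 16 - 60) + 5/2741 = -12 + 5/2741 = -32887/2741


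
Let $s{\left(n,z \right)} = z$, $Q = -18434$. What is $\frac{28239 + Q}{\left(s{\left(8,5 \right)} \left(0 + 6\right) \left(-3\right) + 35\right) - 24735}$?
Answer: $- \frac{53}{134} \approx -0.39552$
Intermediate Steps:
$\frac{28239 + Q}{\left(s{\left(8,5 \right)} \left(0 + 6\right) \left(-3\right) + 35\right) - 24735} = \frac{28239 - 18434}{\left(5 \left(0 + 6\right) \left(-3\right) + 35\right) - 24735} = \frac{9805}{\left(5 \cdot 6 \left(-3\right) + 35\right) - 24735} = \frac{9805}{\left(5 \left(-18\right) + 35\right) - 24735} = \frac{9805}{\left(-90 + 35\right) - 24735} = \frac{9805}{-55 - 24735} = \frac{9805}{-24790} = 9805 \left(- \frac{1}{24790}\right) = - \frac{53}{134}$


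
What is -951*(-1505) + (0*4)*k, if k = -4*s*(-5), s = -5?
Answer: 1431255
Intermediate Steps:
k = -100 (k = -4*(-5)*(-5) = 20*(-5) = -100)
-951*(-1505) + (0*4)*k = -951*(-1505) + (0*4)*(-100) = 1431255 + 0*(-100) = 1431255 + 0 = 1431255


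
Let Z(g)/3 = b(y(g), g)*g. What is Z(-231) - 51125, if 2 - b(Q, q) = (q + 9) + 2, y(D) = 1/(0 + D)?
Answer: -204971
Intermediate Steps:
y(D) = 1/D
b(Q, q) = -9 - q (b(Q, q) = 2 - ((q + 9) + 2) = 2 - ((9 + q) + 2) = 2 - (11 + q) = 2 + (-11 - q) = -9 - q)
Z(g) = 3*g*(-9 - g) (Z(g) = 3*((-9 - g)*g) = 3*(g*(-9 - g)) = 3*g*(-9 - g))
Z(-231) - 51125 = -3*(-231)*(9 - 231) - 51125 = -3*(-231)*(-222) - 51125 = -153846 - 51125 = -204971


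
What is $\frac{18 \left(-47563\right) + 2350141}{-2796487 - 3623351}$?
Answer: $- \frac{1494007}{6419838} \approx -0.23272$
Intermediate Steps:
$\frac{18 \left(-47563\right) + 2350141}{-2796487 - 3623351} = \frac{-856134 + 2350141}{-2796487 - 3623351} = \frac{1494007}{-6419838} = 1494007 \left(- \frac{1}{6419838}\right) = - \frac{1494007}{6419838}$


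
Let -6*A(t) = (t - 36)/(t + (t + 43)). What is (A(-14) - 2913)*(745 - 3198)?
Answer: 64298036/9 ≈ 7.1442e+6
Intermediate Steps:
A(t) = -(-36 + t)/(6*(43 + 2*t)) (A(t) = -(t - 36)/(6*(t + (t + 43))) = -(-36 + t)/(6*(t + (43 + t))) = -(-36 + t)/(6*(43 + 2*t)))
(A(-14) - 2913)*(745 - 3198) = ((36 - 1*(-14))/(6*(43 + 2*(-14))) - 2913)*(745 - 3198) = ((36 + 14)/(6*(43 - 28)) - 2913)*(-2453) = ((⅙)*50/15 - 2913)*(-2453) = ((⅙)*(1/15)*50 - 2913)*(-2453) = (5/9 - 2913)*(-2453) = -26212/9*(-2453) = 64298036/9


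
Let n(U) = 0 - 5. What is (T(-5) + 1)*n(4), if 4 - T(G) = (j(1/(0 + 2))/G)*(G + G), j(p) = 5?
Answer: 25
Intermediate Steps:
n(U) = -5
T(G) = -6 (T(G) = 4 - 5/G*(G + G) = 4 - 5/G*2*G = 4 - 1*10 = 4 - 10 = -6)
(T(-5) + 1)*n(4) = (-6 + 1)*(-5) = -5*(-5) = 25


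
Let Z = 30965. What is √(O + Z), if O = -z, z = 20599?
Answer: √10366 ≈ 101.81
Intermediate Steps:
O = -20599 (O = -1*20599 = -20599)
√(O + Z) = √(-20599 + 30965) = √10366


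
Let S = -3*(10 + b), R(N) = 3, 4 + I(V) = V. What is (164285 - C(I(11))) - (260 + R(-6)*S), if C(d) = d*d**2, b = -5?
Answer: 163727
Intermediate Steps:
I(V) = -4 + V
C(d) = d**3
S = -15 (S = -3*(10 - 5) = -3*5 = -15)
(164285 - C(I(11))) - (260 + R(-6)*S) = (164285 - (-4 + 11)**3) - (260 + 3*(-15)) = (164285 - 1*7**3) - (260 - 45) = (164285 - 1*343) - 1*215 = (164285 - 343) - 215 = 163942 - 215 = 163727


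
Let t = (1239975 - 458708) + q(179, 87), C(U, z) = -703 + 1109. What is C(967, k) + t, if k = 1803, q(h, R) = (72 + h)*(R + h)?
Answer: 848439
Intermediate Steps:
C(U, z) = 406
t = 848033 (t = (1239975 - 458708) + (179² + 72*87 + 72*179 + 87*179) = 781267 + (32041 + 6264 + 12888 + 15573) = 781267 + 66766 = 848033)
C(967, k) + t = 406 + 848033 = 848439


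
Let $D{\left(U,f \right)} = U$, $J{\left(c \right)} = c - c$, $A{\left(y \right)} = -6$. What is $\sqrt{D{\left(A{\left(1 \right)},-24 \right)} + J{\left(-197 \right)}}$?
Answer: $i \sqrt{6} \approx 2.4495 i$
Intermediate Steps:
$J{\left(c \right)} = 0$
$\sqrt{D{\left(A{\left(1 \right)},-24 \right)} + J{\left(-197 \right)}} = \sqrt{-6 + 0} = \sqrt{-6} = i \sqrt{6}$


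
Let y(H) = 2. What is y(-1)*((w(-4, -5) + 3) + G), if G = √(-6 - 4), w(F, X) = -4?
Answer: -2 + 2*I*√10 ≈ -2.0 + 6.3246*I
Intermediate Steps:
G = I*√10 (G = √(-10) = I*√10 ≈ 3.1623*I)
y(-1)*((w(-4, -5) + 3) + G) = 2*((-4 + 3) + I*√10) = 2*(-1 + I*√10) = -2 + 2*I*√10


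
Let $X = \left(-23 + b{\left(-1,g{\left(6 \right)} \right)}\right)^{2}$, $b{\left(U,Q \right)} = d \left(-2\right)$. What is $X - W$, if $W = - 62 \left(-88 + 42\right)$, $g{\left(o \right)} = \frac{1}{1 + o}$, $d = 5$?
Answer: $-1763$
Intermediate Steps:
$b{\left(U,Q \right)} = -10$ ($b{\left(U,Q \right)} = 5 \left(-2\right) = -10$)
$W = 2852$ ($W = \left(-62\right) \left(-46\right) = 2852$)
$X = 1089$ ($X = \left(-23 - 10\right)^{2} = \left(-33\right)^{2} = 1089$)
$X - W = 1089 - 2852 = -1763$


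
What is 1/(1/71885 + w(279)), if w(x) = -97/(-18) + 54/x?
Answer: 40111830/223922333 ≈ 0.17913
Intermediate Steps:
w(x) = 97/18 + 54/x (w(x) = -97*(-1/18) + 54/x = 97/18 + 54/x)
1/(1/71885 + w(279)) = 1/(1/71885 + (97/18 + 54/279)) = 1/(1/71885 + (97/18 + 54*(1/279))) = 1/(1/71885 + (97/18 + 6/31)) = 1/(1/71885 + 3115/558) = 1/(223922333/40111830) = 40111830/223922333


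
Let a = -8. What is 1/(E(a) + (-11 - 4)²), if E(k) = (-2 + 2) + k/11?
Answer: 11/2467 ≈ 0.0044589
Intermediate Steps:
E(k) = k/11 (E(k) = 0 + k*(1/11) = 0 + k/11 = k/11)
1/(E(a) + (-11 - 4)²) = 1/((1/11)*(-8) + (-11 - 4)²) = 1/(-8/11 + (-15)²) = 1/(-8/11 + 225) = 1/(2467/11) = 11/2467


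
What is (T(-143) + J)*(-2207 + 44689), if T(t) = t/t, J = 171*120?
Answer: 871773122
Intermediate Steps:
J = 20520
T(t) = 1
(T(-143) + J)*(-2207 + 44689) = (1 + 20520)*(-2207 + 44689) = 20521*42482 = 871773122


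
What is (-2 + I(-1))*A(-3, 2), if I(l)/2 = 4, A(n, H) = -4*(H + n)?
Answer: 24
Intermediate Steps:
A(n, H) = -4*H - 4*n
I(l) = 8 (I(l) = 2*4 = 8)
(-2 + I(-1))*A(-3, 2) = (-2 + 8)*(-4*2 - 4*(-3)) = 6*(-8 + 12) = 6*4 = 24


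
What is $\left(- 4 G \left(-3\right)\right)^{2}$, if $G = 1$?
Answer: $144$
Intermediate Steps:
$\left(- 4 G \left(-3\right)\right)^{2} = \left(\left(-4\right) 1 \left(-3\right)\right)^{2} = \left(\left(-4\right) \left(-3\right)\right)^{2} = 12^{2} = 144$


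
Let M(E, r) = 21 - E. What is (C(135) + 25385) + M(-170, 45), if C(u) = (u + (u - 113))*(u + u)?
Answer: 67966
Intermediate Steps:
C(u) = 2*u*(-113 + 2*u) (C(u) = (u + (-113 + u))*(2*u) = (-113 + 2*u)*(2*u) = 2*u*(-113 + 2*u))
(C(135) + 25385) + M(-170, 45) = (2*135*(-113 + 2*135) + 25385) + (21 - 1*(-170)) = (2*135*(-113 + 270) + 25385) + (21 + 170) = (2*135*157 + 25385) + 191 = (42390 + 25385) + 191 = 67775 + 191 = 67966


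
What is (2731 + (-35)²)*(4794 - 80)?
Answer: 18648584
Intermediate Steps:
(2731 + (-35)²)*(4794 - 80) = (2731 + 1225)*4714 = 3956*4714 = 18648584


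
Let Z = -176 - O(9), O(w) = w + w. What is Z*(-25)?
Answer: 4850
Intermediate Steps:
O(w) = 2*w
Z = -194 (Z = -176 - 2*9 = -176 - 1*18 = -176 - 18 = -194)
Z*(-25) = -194*(-25) = 4850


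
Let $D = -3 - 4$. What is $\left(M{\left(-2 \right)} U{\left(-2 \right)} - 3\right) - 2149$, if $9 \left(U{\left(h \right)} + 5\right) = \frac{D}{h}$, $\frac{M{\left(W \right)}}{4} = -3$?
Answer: $- \frac{6290}{3} \approx -2096.7$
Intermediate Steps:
$D = -7$ ($D = -3 - 4 = -7$)
$M{\left(W \right)} = -12$ ($M{\left(W \right)} = 4 \left(-3\right) = -12$)
$U{\left(h \right)} = -5 - \frac{7}{9 h}$ ($U{\left(h \right)} = -5 + \frac{\left(-7\right) \frac{1}{h}}{9} = -5 - \frac{7}{9 h}$)
$\left(M{\left(-2 \right)} U{\left(-2 \right)} - 3\right) - 2149 = \left(- 12 \left(-5 - \frac{7}{9 \left(-2\right)}\right) - 3\right) - 2149 = \left(- 12 \left(-5 - - \frac{7}{18}\right) - 3\right) - 2149 = \left(- 12 \left(-5 + \frac{7}{18}\right) - 3\right) - 2149 = \left(\left(-12\right) \left(- \frac{83}{18}\right) - 3\right) - 2149 = \left(\frac{166}{3} - 3\right) - 2149 = \frac{157}{3} - 2149 = - \frac{6290}{3}$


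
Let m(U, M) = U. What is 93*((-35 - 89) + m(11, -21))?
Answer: -10509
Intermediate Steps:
93*((-35 - 89) + m(11, -21)) = 93*((-35 - 89) + 11) = 93*(-124 + 11) = 93*(-113) = -10509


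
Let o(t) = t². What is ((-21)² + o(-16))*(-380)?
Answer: -264860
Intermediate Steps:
((-21)² + o(-16))*(-380) = ((-21)² + (-16)²)*(-380) = (441 + 256)*(-380) = 697*(-380) = -264860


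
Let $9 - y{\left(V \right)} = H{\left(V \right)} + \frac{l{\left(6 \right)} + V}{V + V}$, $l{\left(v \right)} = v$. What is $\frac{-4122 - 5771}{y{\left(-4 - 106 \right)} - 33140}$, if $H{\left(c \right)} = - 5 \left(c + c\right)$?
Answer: $\frac{544115}{1882731} \approx 0.289$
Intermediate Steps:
$H{\left(c \right)} = - 10 c$ ($H{\left(c \right)} = - 5 \cdot 2 c = - 10 c$)
$y{\left(V \right)} = 9 + 10 V - \frac{6 + V}{2 V}$ ($y{\left(V \right)} = 9 - \left(- 10 V + \frac{6 + V}{V + V}\right) = 9 - \left(- 10 V + \frac{6 + V}{2 V}\right) = 9 + \left(10 V - \frac{6 + V}{2 V}\right) = 9 + 10 V - \frac{6 + V}{2 V}$)
$\frac{-4122 - 5771}{y{\left(-4 - 106 \right)} - 33140} = \frac{-4122 - 5771}{\left(\frac{17}{2} - \frac{3}{-4 - 106} + 10 \left(-4 - 106\right)\right) - 33140} = - \frac{9893}{\left(\frac{17}{2} - \frac{3}{-110} + 10 \left(-110\right)\right) - 33140} = - \frac{9893}{\left(\frac{17}{2} - - \frac{3}{110} - 1100\right) - 33140} = - \frac{9893}{\left(\frac{17}{2} + \frac{3}{110} - 1100\right) - 33140} = - \frac{9893}{- \frac{60031}{55} - 33140} = - \frac{9893}{- \frac{1882731}{55}} = \left(-9893\right) \left(- \frac{55}{1882731}\right) = \frac{544115}{1882731}$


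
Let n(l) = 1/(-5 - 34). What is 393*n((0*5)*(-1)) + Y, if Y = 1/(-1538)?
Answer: -201491/19994 ≈ -10.078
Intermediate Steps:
n(l) = -1/39 (n(l) = 1/(-39) = -1/39)
Y = -1/1538 ≈ -0.00065020
393*n((0*5)*(-1)) + Y = 393*(-1/39) - 1/1538 = -131/13 - 1/1538 = -201491/19994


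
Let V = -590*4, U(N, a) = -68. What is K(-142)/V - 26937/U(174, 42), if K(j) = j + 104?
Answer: 3973369/10030 ≈ 396.15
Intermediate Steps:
K(j) = 104 + j
V = -2360
K(-142)/V - 26937/U(174, 42) = (104 - 142)/(-2360) - 26937/(-68) = -38*(-1/2360) - 26937*(-1/68) = 19/1180 + 26937/68 = 3973369/10030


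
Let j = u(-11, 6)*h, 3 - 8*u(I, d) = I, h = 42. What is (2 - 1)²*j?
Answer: 147/2 ≈ 73.500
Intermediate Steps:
u(I, d) = 3/8 - I/8
j = 147/2 (j = (3/8 - ⅛*(-11))*42 = (3/8 + 11/8)*42 = (7/4)*42 = 147/2 ≈ 73.500)
(2 - 1)²*j = (2 - 1)²*(147/2) = 1²*(147/2) = 1*(147/2) = 147/2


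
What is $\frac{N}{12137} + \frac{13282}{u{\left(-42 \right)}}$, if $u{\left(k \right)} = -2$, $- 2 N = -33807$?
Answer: $- \frac{161169827}{24274} \approx -6639.6$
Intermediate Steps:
$N = \frac{33807}{2}$ ($N = \left(- \frac{1}{2}\right) \left(-33807\right) = \frac{33807}{2} \approx 16904.0$)
$\frac{N}{12137} + \frac{13282}{u{\left(-42 \right)}} = \frac{33807}{2 \cdot 12137} + \frac{13282}{-2} = \frac{33807}{2} \cdot \frac{1}{12137} + 13282 \left(- \frac{1}{2}\right) = \frac{33807}{24274} - 6641 = - \frac{161169827}{24274}$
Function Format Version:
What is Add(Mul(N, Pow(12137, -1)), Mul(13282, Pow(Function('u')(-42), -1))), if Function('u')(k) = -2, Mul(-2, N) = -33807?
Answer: Rational(-161169827, 24274) ≈ -6639.6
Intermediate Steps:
N = Rational(33807, 2) (N = Mul(Rational(-1, 2), -33807) = Rational(33807, 2) ≈ 16904.)
Add(Mul(N, Pow(12137, -1)), Mul(13282, Pow(Function('u')(-42), -1))) = Add(Mul(Rational(33807, 2), Pow(12137, -1)), Mul(13282, Pow(-2, -1))) = Add(Mul(Rational(33807, 2), Rational(1, 12137)), Mul(13282, Rational(-1, 2))) = Add(Rational(33807, 24274), -6641) = Rational(-161169827, 24274)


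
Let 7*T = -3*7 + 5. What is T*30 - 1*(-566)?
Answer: 3482/7 ≈ 497.43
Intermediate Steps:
T = -16/7 (T = (-3*7 + 5)/7 = (-21 + 5)/7 = (1/7)*(-16) = -16/7 ≈ -2.2857)
T*30 - 1*(-566) = -16/7*30 - 1*(-566) = -480/7 + 566 = 3482/7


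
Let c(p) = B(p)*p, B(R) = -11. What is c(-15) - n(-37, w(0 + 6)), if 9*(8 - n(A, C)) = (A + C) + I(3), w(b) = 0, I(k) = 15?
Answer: 1391/9 ≈ 154.56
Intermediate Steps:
n(A, C) = 19/3 - A/9 - C/9 (n(A, C) = 8 - ((A + C) + 15)/9 = 8 - (15 + A + C)/9 = 8 + (-5/3 - A/9 - C/9) = 19/3 - A/9 - C/9)
c(p) = -11*p
c(-15) - n(-37, w(0 + 6)) = -11*(-15) - (19/3 - ⅑*(-37) - ⅑*0) = 165 - (19/3 + 37/9 + 0) = 165 - 1*94/9 = 165 - 94/9 = 1391/9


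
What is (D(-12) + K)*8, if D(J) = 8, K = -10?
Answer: -16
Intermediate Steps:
(D(-12) + K)*8 = (8 - 10)*8 = -2*8 = -16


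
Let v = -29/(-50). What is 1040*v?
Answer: 3016/5 ≈ 603.20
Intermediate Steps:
v = 29/50 (v = -29*(-1/50) = 29/50 ≈ 0.58000)
1040*v = 1040*(29/50) = 3016/5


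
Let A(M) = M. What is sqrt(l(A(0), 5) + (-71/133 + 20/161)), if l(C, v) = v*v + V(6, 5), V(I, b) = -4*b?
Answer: sqrt(876622)/437 ≈ 2.1425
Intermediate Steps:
l(C, v) = -20 + v**2 (l(C, v) = v*v - 4*5 = v**2 - 20 = -20 + v**2)
sqrt(l(A(0), 5) + (-71/133 + 20/161)) = sqrt((-20 + 5**2) + (-71/133 + 20/161)) = sqrt((-20 + 25) + (-71*1/133 + 20*(1/161))) = sqrt(5 + (-71/133 + 20/161)) = sqrt(5 - 179/437) = sqrt(2006/437) = sqrt(876622)/437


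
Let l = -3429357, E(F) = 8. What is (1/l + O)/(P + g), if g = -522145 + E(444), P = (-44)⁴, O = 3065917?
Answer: 10514123925368/11062965078363 ≈ 0.95039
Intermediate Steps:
P = 3748096
g = -522137 (g = -522145 + 8 = -522137)
(1/l + O)/(P + g) = (1/(-3429357) + 3065917)/(3748096 - 522137) = (-1/3429357 + 3065917)/3225959 = (10514123925368/3429357)*(1/3225959) = 10514123925368/11062965078363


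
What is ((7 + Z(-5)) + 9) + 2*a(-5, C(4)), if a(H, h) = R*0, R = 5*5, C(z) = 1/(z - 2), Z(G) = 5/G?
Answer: 15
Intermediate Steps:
C(z) = 1/(-2 + z)
R = 25
a(H, h) = 0 (a(H, h) = 25*0 = 0)
((7 + Z(-5)) + 9) + 2*a(-5, C(4)) = ((7 + 5/(-5)) + 9) + 2*0 = ((7 + 5*(-⅕)) + 9) + 0 = ((7 - 1) + 9) + 0 = (6 + 9) + 0 = 15 + 0 = 15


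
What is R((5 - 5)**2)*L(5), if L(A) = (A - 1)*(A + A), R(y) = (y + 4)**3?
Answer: 2560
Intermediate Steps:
R(y) = (4 + y)**3
L(A) = 2*A*(-1 + A) (L(A) = (-1 + A)*(2*A) = 2*A*(-1 + A))
R((5 - 5)**2)*L(5) = (4 + (5 - 5)**2)**3*(2*5*(-1 + 5)) = (4 + 0**2)**3*(2*5*4) = (4 + 0)**3*40 = 4**3*40 = 64*40 = 2560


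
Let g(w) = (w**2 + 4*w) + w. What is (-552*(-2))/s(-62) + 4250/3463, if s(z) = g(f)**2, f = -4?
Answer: 243197/3463 ≈ 70.227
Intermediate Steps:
g(w) = w**2 + 5*w
s(z) = 16 (s(z) = (-4*(5 - 4))**2 = (-4*1)**2 = (-4)**2 = 16)
(-552*(-2))/s(-62) + 4250/3463 = -552*(-2)/16 + 4250/3463 = 1104*(1/16) + 4250*(1/3463) = 69 + 4250/3463 = 243197/3463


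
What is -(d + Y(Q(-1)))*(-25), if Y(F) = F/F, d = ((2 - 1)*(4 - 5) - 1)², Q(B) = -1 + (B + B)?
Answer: 125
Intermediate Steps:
Q(B) = -1 + 2*B
d = 4 (d = (1*(-1) - 1)² = (-1 - 1)² = (-2)² = 4)
Y(F) = 1
-(d + Y(Q(-1)))*(-25) = -(4 + 1)*(-25) = -5*(-25) = -1*(-125) = 125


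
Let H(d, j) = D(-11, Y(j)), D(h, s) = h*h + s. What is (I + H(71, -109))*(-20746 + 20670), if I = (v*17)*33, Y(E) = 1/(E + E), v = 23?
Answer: -107890778/109 ≈ -9.8982e+5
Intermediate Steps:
Y(E) = 1/(2*E)
I = 12903 (I = (23*17)*33 = 391*33 = 12903)
D(h, s) = s + h² (D(h, s) = h² + s = s + h²)
H(d, j) = 121 + 1/(2*j) (H(d, j) = 1/(2*j) + (-11)² = 1/(2*j) + 121 = 121 + 1/(2*j))
(I + H(71, -109))*(-20746 + 20670) = (12903 + (121 + (½)/(-109)))*(-20746 + 20670) = (12903 + (121 + (½)*(-1/109)))*(-76) = (12903 + (121 - 1/218))*(-76) = (12903 + 26377/218)*(-76) = (2839231/218)*(-76) = -107890778/109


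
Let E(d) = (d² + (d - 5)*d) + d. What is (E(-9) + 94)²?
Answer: 85264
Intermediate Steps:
E(d) = d + d² + d*(-5 + d) (E(d) = (d² + (-5 + d)*d) + d = (d² + d*(-5 + d)) + d = d + d² + d*(-5 + d))
(E(-9) + 94)² = (2*(-9)*(-2 - 9) + 94)² = (2*(-9)*(-11) + 94)² = (198 + 94)² = 292² = 85264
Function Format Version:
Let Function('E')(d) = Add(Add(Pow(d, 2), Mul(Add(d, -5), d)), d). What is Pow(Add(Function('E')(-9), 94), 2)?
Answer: 85264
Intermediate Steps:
Function('E')(d) = Add(d, Pow(d, 2), Mul(d, Add(-5, d))) (Function('E')(d) = Add(Add(Pow(d, 2), Mul(Add(-5, d), d)), d) = Add(Add(Pow(d, 2), Mul(d, Add(-5, d))), d) = Add(d, Pow(d, 2), Mul(d, Add(-5, d))))
Pow(Add(Function('E')(-9), 94), 2) = Pow(Add(Mul(2, -9, Add(-2, -9)), 94), 2) = Pow(Add(Mul(2, -9, -11), 94), 2) = Pow(Add(198, 94), 2) = Pow(292, 2) = 85264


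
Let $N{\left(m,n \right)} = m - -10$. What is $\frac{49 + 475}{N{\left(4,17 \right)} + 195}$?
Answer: $\frac{524}{209} \approx 2.5072$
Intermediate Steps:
$N{\left(m,n \right)} = 10 + m$ ($N{\left(m,n \right)} = m + 10 = 10 + m$)
$\frac{49 + 475}{N{\left(4,17 \right)} + 195} = \frac{49 + 475}{\left(10 + 4\right) + 195} = \frac{524}{14 + 195} = \frac{524}{209}$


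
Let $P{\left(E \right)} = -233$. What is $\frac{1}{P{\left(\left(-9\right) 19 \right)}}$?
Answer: $- \frac{1}{233} \approx -0.0042918$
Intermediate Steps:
$\frac{1}{P{\left(\left(-9\right) 19 \right)}} = \frac{1}{-233} = - \frac{1}{233}$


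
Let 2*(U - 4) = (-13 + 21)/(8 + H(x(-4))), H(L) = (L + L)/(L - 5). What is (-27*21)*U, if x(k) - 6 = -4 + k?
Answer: -12663/5 ≈ -2532.6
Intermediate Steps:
x(k) = 2 + k (x(k) = 6 + (-4 + k) = 2 + k)
H(L) = 2*L/(-5 + L) (H(L) = (2*L)/(-5 + L) = 2*L/(-5 + L))
U = 67/15 (U = 4 + ((-13 + 21)/(8 + 2*(2 - 4)/(-5 + (2 - 4))))/2 = 4 + (8/(8 + 2*(-2)/(-5 - 2)))/2 = 4 + (8/(8 + 2*(-2)/(-7)))/2 = 4 + (8/(8 + 2*(-2)*(-⅐)))/2 = 4 + (8/(8 + 4/7))/2 = 4 + (8/(60/7))/2 = 4 + (8*(7/60))/2 = 4 + (½)*(14/15) = 4 + 7/15 = 67/15 ≈ 4.4667)
(-27*21)*U = -27*21*(67/15) = -567*67/15 = -12663/5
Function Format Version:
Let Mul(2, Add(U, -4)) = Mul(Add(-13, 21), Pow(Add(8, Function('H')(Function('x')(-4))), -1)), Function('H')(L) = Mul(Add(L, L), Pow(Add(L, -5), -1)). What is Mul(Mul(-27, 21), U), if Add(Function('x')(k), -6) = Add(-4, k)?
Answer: Rational(-12663, 5) ≈ -2532.6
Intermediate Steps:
Function('x')(k) = Add(2, k) (Function('x')(k) = Add(6, Add(-4, k)) = Add(2, k))
Function('H')(L) = Mul(2, L, Pow(Add(-5, L), -1)) (Function('H')(L) = Mul(Mul(2, L), Pow(Add(-5, L), -1)) = Mul(2, L, Pow(Add(-5, L), -1)))
U = Rational(67, 15) (U = Add(4, Mul(Rational(1, 2), Mul(Add(-13, 21), Pow(Add(8, Mul(2, Add(2, -4), Pow(Add(-5, Add(2, -4)), -1))), -1)))) = Add(4, Mul(Rational(1, 2), Mul(8, Pow(Add(8, Mul(2, -2, Pow(Add(-5, -2), -1))), -1)))) = Add(4, Mul(Rational(1, 2), Mul(8, Pow(Add(8, Mul(2, -2, Pow(-7, -1))), -1)))) = Add(4, Mul(Rational(1, 2), Mul(8, Pow(Add(8, Mul(2, -2, Rational(-1, 7))), -1)))) = Add(4, Mul(Rational(1, 2), Mul(8, Pow(Add(8, Rational(4, 7)), -1)))) = Add(4, Mul(Rational(1, 2), Mul(8, Pow(Rational(60, 7), -1)))) = Add(4, Mul(Rational(1, 2), Mul(8, Rational(7, 60)))) = Add(4, Mul(Rational(1, 2), Rational(14, 15))) = Add(4, Rational(7, 15)) = Rational(67, 15) ≈ 4.4667)
Mul(Mul(-27, 21), U) = Mul(Mul(-27, 21), Rational(67, 15)) = Mul(-567, Rational(67, 15)) = Rational(-12663, 5)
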